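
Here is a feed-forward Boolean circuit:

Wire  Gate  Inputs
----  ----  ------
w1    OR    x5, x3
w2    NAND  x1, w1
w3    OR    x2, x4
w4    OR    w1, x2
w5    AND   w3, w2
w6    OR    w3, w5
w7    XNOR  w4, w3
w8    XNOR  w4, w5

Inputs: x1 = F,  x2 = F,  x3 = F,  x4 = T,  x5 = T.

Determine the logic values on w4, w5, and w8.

w4 = T, w5 = T, w8 = T

w1 = x5 OR x3 = T OR F = T
w2 = x1 NAND w1 = F NAND T = T
w3 = x2 OR x4 = F OR T = T
w4 = w1 OR x2 = T OR F = T
w5 = w3 AND w2 = T AND T = T
w8 = w4 XNOR w5 = T XNOR T = T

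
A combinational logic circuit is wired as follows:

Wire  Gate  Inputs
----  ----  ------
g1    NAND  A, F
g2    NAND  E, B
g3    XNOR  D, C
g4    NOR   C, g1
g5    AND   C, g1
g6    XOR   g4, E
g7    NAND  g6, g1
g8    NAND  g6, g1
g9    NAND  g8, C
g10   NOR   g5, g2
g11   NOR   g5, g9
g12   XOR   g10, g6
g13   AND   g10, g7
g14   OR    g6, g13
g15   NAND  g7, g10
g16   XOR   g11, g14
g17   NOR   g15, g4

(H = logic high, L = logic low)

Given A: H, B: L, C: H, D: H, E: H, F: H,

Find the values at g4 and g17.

g4 = L, g17 = L

g1 = A NAND F = H NAND H = L
g2 = E NAND B = H NAND L = H
g4 = C NOR g1 = H NOR L = L
g5 = C AND g1 = H AND L = L
g6 = g4 XOR E = L XOR H = H
g7 = g6 NAND g1 = H NAND L = H
g10 = g5 NOR g2 = L NOR H = L
g15 = g7 NAND g10 = H NAND L = H
g17 = g15 NOR g4 = H NOR L = L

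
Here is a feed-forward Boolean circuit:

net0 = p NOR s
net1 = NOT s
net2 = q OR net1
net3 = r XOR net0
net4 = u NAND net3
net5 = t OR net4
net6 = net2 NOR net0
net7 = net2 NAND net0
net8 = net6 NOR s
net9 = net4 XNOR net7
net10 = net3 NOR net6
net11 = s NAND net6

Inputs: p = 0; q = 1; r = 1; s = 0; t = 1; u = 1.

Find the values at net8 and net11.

net0 = p NOR s = 0 NOR 0 = 1
net1 = NOT s = NOT 0 = 1
net2 = q OR net1 = 1 OR 1 = 1
net6 = net2 NOR net0 = 1 NOR 1 = 0
net8 = net6 NOR s = 0 NOR 0 = 1
net11 = s NAND net6 = 0 NAND 0 = 1

net8 = 1  net11 = 1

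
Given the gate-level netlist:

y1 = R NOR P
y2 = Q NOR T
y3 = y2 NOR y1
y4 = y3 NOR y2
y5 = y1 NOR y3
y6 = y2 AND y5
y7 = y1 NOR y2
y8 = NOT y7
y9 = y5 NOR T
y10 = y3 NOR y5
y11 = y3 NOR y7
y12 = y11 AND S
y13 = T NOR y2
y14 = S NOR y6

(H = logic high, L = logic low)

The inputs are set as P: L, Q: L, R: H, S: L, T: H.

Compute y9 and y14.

y9 = L; y14 = H

y1 = R NOR P = H NOR L = L
y2 = Q NOR T = L NOR H = L
y3 = y2 NOR y1 = L NOR L = H
y5 = y1 NOR y3 = L NOR H = L
y6 = y2 AND y5 = L AND L = L
y9 = y5 NOR T = L NOR H = L
y14 = S NOR y6 = L NOR L = H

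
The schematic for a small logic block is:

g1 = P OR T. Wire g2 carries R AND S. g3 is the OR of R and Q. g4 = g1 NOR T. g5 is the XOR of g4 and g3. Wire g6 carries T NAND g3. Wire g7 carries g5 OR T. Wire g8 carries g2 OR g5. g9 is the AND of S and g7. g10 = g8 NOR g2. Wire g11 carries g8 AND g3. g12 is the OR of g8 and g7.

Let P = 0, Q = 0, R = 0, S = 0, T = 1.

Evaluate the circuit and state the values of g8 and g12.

g8 = 0  g12 = 1

g1 = P OR T = 0 OR 1 = 1
g2 = R AND S = 0 AND 0 = 0
g3 = R OR Q = 0 OR 0 = 0
g4 = g1 NOR T = 1 NOR 1 = 0
g5 = g4 XOR g3 = 0 XOR 0 = 0
g7 = g5 OR T = 0 OR 1 = 1
g8 = g2 OR g5 = 0 OR 0 = 0
g12 = g8 OR g7 = 0 OR 1 = 1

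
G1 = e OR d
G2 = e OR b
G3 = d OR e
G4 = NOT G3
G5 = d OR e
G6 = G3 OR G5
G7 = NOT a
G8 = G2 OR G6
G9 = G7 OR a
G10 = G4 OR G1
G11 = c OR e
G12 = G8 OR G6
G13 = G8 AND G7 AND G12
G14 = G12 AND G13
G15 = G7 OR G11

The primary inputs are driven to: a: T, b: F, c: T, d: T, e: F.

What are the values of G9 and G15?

G7 = NOT a = NOT T = F
G9 = G7 OR a = F OR T = T
G11 = c OR e = T OR F = T
G15 = G7 OR G11 = F OR T = T

G9 = T; G15 = T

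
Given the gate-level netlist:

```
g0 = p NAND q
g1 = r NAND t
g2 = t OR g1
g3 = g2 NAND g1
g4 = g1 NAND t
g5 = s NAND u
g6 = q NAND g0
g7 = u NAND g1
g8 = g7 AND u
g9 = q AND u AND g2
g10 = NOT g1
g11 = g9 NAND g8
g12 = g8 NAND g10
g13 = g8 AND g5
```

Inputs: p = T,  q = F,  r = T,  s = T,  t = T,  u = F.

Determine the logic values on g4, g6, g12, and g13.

g4 = T  g6 = T  g12 = T  g13 = F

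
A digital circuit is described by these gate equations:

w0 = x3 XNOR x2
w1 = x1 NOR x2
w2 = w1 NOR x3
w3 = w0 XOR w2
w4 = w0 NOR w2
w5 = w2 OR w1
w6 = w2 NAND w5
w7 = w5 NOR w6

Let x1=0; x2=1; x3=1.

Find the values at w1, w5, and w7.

w1 = 0, w5 = 0, w7 = 0

w1 = x1 NOR x2 = 0 NOR 1 = 0
w2 = w1 NOR x3 = 0 NOR 1 = 0
w5 = w2 OR w1 = 0 OR 0 = 0
w6 = w2 NAND w5 = 0 NAND 0 = 1
w7 = w5 NOR w6 = 0 NOR 1 = 0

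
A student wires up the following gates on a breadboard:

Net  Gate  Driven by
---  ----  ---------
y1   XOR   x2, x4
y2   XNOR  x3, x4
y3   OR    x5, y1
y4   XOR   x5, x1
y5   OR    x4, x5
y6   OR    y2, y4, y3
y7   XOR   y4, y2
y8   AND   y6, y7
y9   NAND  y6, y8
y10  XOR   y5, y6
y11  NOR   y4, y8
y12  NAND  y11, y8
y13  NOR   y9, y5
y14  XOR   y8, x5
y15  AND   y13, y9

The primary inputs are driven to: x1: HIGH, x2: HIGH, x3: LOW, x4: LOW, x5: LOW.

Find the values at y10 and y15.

y10 = HIGH, y15 = LOW

y1 = x2 XOR x4 = HIGH XOR LOW = HIGH
y2 = x3 XNOR x4 = LOW XNOR LOW = HIGH
y3 = x5 OR y1 = LOW OR HIGH = HIGH
y4 = x5 XOR x1 = LOW XOR HIGH = HIGH
y5 = x4 OR x5 = LOW OR LOW = LOW
y6 = y2 OR y4 OR y3 = HIGH OR HIGH OR HIGH = HIGH
y7 = y4 XOR y2 = HIGH XOR HIGH = LOW
y8 = y6 AND y7 = HIGH AND LOW = LOW
y9 = y6 NAND y8 = HIGH NAND LOW = HIGH
y10 = y5 XOR y6 = LOW XOR HIGH = HIGH
y13 = y9 NOR y5 = HIGH NOR LOW = LOW
y15 = y13 AND y9 = LOW AND HIGH = LOW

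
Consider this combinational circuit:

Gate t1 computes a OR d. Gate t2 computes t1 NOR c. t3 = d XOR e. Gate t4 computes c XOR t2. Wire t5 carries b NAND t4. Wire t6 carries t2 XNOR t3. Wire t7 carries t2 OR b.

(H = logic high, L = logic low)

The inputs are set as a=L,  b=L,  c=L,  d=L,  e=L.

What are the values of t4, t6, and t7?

t1 = a OR d = L OR L = L
t2 = t1 NOR c = L NOR L = H
t3 = d XOR e = L XOR L = L
t4 = c XOR t2 = L XOR H = H
t6 = t2 XNOR t3 = H XNOR L = L
t7 = t2 OR b = H OR L = H

t4 = H; t6 = L; t7 = H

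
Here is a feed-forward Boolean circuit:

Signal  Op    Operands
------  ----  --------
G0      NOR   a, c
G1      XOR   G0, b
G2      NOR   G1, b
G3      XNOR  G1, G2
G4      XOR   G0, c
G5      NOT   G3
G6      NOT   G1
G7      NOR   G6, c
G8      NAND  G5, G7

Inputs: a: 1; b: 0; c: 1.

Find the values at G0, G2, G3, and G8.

G0 = a NOR c = 1 NOR 1 = 0
G1 = G0 XOR b = 0 XOR 0 = 0
G2 = G1 NOR b = 0 NOR 0 = 1
G3 = G1 XNOR G2 = 0 XNOR 1 = 0
G5 = NOT G3 = NOT 0 = 1
G6 = NOT G1 = NOT 0 = 1
G7 = G6 NOR c = 1 NOR 1 = 0
G8 = G5 NAND G7 = 1 NAND 0 = 1

G0 = 0, G2 = 1, G3 = 0, G8 = 1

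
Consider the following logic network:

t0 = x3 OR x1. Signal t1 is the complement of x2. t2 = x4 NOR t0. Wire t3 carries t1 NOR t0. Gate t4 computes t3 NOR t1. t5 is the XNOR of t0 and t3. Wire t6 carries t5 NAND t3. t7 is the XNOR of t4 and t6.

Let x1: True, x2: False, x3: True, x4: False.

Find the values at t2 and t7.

t2 = False, t7 = False

t0 = x3 OR x1 = True OR True = True
t1 = NOT x2 = NOT False = True
t2 = x4 NOR t0 = False NOR True = False
t3 = t1 NOR t0 = True NOR True = False
t4 = t3 NOR t1 = False NOR True = False
t5 = t0 XNOR t3 = True XNOR False = False
t6 = t5 NAND t3 = False NAND False = True
t7 = t4 XNOR t6 = False XNOR True = False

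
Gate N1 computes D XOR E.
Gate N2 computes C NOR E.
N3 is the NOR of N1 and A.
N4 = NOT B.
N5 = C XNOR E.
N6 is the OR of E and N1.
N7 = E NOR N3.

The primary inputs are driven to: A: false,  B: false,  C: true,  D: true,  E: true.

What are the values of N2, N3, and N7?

N1 = D XOR E = true XOR true = false
N2 = C NOR E = true NOR true = false
N3 = N1 NOR A = false NOR false = true
N7 = E NOR N3 = true NOR true = false

N2 = false, N3 = true, N7 = false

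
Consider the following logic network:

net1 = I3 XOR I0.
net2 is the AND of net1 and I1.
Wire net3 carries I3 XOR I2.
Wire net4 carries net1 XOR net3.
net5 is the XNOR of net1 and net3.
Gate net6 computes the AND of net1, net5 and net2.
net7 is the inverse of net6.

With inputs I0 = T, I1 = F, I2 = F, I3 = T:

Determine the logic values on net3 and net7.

net3 = T; net7 = T

net1 = I3 XOR I0 = T XOR T = F
net2 = net1 AND I1 = F AND F = F
net3 = I3 XOR I2 = T XOR F = T
net5 = net1 XNOR net3 = F XNOR T = F
net6 = net1 AND net5 AND net2 = F AND F AND F = F
net7 = NOT net6 = NOT F = T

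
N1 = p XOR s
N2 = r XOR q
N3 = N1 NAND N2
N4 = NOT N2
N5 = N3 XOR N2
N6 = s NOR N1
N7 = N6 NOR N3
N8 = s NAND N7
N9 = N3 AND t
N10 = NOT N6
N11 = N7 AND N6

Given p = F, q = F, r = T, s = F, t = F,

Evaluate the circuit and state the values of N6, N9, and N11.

N6 = T  N9 = F  N11 = F

N1 = p XOR s = F XOR F = F
N2 = r XOR q = T XOR F = T
N3 = N1 NAND N2 = F NAND T = T
N6 = s NOR N1 = F NOR F = T
N7 = N6 NOR N3 = T NOR T = F
N9 = N3 AND t = T AND F = F
N11 = N7 AND N6 = F AND T = F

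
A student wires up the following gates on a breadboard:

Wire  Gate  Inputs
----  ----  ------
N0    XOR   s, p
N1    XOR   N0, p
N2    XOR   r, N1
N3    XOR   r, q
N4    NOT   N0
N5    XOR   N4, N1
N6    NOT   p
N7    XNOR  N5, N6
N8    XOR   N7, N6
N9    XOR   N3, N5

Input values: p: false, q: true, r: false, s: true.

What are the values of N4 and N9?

N0 = s XOR p = true XOR false = true
N1 = N0 XOR p = true XOR false = true
N3 = r XOR q = false XOR true = true
N4 = NOT N0 = NOT true = false
N5 = N4 XOR N1 = false XOR true = true
N9 = N3 XOR N5 = true XOR true = false

N4 = false; N9 = false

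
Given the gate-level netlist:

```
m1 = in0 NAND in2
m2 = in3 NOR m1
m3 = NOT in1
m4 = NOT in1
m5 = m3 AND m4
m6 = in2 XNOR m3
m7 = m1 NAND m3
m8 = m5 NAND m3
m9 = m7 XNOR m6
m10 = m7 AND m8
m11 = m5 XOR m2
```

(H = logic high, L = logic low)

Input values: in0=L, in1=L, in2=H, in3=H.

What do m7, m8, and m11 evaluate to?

m7 = L; m8 = L; m11 = H

m1 = in0 NAND in2 = L NAND H = H
m2 = in3 NOR m1 = H NOR H = L
m3 = NOT in1 = NOT L = H
m4 = NOT in1 = NOT L = H
m5 = m3 AND m4 = H AND H = H
m7 = m1 NAND m3 = H NAND H = L
m8 = m5 NAND m3 = H NAND H = L
m11 = m5 XOR m2 = H XOR L = H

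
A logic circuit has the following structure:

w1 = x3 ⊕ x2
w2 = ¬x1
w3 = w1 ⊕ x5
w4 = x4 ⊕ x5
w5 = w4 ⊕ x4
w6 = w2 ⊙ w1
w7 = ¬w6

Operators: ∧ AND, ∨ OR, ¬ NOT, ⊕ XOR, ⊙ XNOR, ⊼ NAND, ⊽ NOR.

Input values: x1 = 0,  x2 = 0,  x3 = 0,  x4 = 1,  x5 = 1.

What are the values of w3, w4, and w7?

w3 = 1, w4 = 0, w7 = 1

w1 = x3 XOR x2 = 0 XOR 0 = 0
w2 = NOT x1 = NOT 0 = 1
w3 = w1 XOR x5 = 0 XOR 1 = 1
w4 = x4 XOR x5 = 1 XOR 1 = 0
w6 = w2 XNOR w1 = 1 XNOR 0 = 0
w7 = NOT w6 = NOT 0 = 1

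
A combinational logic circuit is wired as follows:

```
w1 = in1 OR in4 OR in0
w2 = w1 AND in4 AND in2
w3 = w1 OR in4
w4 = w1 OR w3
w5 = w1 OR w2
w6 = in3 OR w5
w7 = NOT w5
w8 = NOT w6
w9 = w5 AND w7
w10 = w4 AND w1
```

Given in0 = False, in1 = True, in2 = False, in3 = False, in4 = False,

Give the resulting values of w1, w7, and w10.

w1 = in1 OR in4 OR in0 = True OR False OR False = True
w2 = w1 AND in4 AND in2 = True AND False AND False = False
w3 = w1 OR in4 = True OR False = True
w4 = w1 OR w3 = True OR True = True
w5 = w1 OR w2 = True OR False = True
w7 = NOT w5 = NOT True = False
w10 = w4 AND w1 = True AND True = True

w1 = True, w7 = False, w10 = True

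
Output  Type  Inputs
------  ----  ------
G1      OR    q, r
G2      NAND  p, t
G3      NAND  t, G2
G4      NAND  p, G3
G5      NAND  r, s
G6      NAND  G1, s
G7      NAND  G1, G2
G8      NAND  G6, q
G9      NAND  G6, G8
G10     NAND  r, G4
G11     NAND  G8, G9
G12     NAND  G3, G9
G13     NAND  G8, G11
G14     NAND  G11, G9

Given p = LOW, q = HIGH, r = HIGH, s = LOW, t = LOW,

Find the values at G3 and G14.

G1 = q OR r = HIGH OR HIGH = HIGH
G2 = p NAND t = LOW NAND LOW = HIGH
G3 = t NAND G2 = LOW NAND HIGH = HIGH
G6 = G1 NAND s = HIGH NAND LOW = HIGH
G8 = G6 NAND q = HIGH NAND HIGH = LOW
G9 = G6 NAND G8 = HIGH NAND LOW = HIGH
G11 = G8 NAND G9 = LOW NAND HIGH = HIGH
G14 = G11 NAND G9 = HIGH NAND HIGH = LOW

G3 = HIGH, G14 = LOW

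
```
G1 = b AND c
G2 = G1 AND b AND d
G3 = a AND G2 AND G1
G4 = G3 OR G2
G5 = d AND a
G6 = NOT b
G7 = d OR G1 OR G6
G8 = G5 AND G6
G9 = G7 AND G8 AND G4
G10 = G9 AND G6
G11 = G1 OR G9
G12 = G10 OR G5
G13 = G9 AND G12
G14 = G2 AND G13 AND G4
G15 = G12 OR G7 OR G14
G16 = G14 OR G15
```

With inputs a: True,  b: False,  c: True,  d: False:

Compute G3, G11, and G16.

G3 = False; G11 = False; G16 = True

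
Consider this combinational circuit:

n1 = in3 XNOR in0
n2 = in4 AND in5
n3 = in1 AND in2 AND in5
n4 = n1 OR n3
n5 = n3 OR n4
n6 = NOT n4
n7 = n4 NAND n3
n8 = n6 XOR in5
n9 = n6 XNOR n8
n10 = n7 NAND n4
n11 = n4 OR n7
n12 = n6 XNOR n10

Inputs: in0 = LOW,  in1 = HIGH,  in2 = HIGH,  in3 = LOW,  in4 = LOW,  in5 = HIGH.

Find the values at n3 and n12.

n3 = HIGH, n12 = LOW

n1 = in3 XNOR in0 = LOW XNOR LOW = HIGH
n3 = in1 AND in2 AND in5 = HIGH AND HIGH AND HIGH = HIGH
n4 = n1 OR n3 = HIGH OR HIGH = HIGH
n6 = NOT n4 = NOT HIGH = LOW
n7 = n4 NAND n3 = HIGH NAND HIGH = LOW
n10 = n7 NAND n4 = LOW NAND HIGH = HIGH
n12 = n6 XNOR n10 = LOW XNOR HIGH = LOW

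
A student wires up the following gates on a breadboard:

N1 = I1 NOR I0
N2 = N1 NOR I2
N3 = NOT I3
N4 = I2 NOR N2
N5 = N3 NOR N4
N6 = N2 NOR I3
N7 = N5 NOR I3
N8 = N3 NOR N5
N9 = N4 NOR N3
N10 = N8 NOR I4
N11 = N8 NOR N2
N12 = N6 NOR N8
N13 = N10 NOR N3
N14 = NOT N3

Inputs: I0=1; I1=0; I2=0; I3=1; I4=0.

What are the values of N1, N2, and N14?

N1 = 0  N2 = 1  N14 = 1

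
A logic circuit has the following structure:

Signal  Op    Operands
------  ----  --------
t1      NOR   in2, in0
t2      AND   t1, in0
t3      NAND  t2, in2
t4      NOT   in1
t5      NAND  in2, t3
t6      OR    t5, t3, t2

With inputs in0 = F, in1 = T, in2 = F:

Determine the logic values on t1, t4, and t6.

t1 = T; t4 = F; t6 = T

t1 = in2 NOR in0 = F NOR F = T
t2 = t1 AND in0 = T AND F = F
t3 = t2 NAND in2 = F NAND F = T
t4 = NOT in1 = NOT T = F
t5 = in2 NAND t3 = F NAND T = T
t6 = t5 OR t3 OR t2 = T OR T OR F = T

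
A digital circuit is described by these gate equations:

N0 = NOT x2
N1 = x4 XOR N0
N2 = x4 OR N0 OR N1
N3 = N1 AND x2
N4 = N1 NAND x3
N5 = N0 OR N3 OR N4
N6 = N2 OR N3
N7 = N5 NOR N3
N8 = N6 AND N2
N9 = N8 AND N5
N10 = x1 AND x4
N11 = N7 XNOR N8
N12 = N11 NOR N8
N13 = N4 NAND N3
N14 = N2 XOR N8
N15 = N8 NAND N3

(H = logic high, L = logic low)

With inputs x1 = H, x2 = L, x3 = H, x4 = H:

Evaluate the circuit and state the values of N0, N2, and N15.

N0 = H  N2 = H  N15 = H

N0 = NOT x2 = NOT L = H
N1 = x4 XOR N0 = H XOR H = L
N2 = x4 OR N0 OR N1 = H OR H OR L = H
N3 = N1 AND x2 = L AND L = L
N6 = N2 OR N3 = H OR L = H
N8 = N6 AND N2 = H AND H = H
N15 = N8 NAND N3 = H NAND L = H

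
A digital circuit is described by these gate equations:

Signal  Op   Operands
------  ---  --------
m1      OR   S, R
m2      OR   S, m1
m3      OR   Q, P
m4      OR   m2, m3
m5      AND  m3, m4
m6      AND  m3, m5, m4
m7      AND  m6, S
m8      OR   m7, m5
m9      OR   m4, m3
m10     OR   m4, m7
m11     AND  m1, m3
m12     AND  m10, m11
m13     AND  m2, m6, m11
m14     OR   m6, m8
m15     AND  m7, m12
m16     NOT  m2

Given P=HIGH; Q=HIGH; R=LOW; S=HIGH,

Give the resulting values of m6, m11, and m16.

m6 = HIGH, m11 = HIGH, m16 = LOW

m1 = S OR R = HIGH OR LOW = HIGH
m2 = S OR m1 = HIGH OR HIGH = HIGH
m3 = Q OR P = HIGH OR HIGH = HIGH
m4 = m2 OR m3 = HIGH OR HIGH = HIGH
m5 = m3 AND m4 = HIGH AND HIGH = HIGH
m6 = m3 AND m5 AND m4 = HIGH AND HIGH AND HIGH = HIGH
m11 = m1 AND m3 = HIGH AND HIGH = HIGH
m16 = NOT m2 = NOT HIGH = LOW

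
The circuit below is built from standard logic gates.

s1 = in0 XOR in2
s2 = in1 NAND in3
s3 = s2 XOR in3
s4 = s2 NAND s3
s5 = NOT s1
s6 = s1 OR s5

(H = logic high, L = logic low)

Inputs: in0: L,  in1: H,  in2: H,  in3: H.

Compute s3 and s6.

s3 = H, s6 = H

s1 = in0 XOR in2 = L XOR H = H
s2 = in1 NAND in3 = H NAND H = L
s3 = s2 XOR in3 = L XOR H = H
s5 = NOT s1 = NOT H = L
s6 = s1 OR s5 = H OR L = H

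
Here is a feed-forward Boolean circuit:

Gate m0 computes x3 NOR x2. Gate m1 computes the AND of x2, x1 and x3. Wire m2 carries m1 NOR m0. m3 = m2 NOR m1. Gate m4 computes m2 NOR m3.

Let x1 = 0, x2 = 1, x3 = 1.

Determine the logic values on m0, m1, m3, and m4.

m0 = 0, m1 = 0, m3 = 0, m4 = 0

m0 = x3 NOR x2 = 1 NOR 1 = 0
m1 = x2 AND x1 AND x3 = 1 AND 0 AND 1 = 0
m2 = m1 NOR m0 = 0 NOR 0 = 1
m3 = m2 NOR m1 = 1 NOR 0 = 0
m4 = m2 NOR m3 = 1 NOR 0 = 0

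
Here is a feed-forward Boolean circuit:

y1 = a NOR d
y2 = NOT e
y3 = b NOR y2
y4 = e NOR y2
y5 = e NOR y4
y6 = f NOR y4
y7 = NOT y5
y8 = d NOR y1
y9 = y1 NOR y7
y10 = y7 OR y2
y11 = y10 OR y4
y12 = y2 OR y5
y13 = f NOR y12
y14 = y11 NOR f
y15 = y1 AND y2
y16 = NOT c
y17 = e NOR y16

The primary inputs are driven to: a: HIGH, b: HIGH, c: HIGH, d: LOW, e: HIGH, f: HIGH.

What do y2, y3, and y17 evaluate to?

y2 = NOT e = NOT HIGH = LOW
y3 = b NOR y2 = HIGH NOR LOW = LOW
y16 = NOT c = NOT HIGH = LOW
y17 = e NOR y16 = HIGH NOR LOW = LOW

y2 = LOW; y3 = LOW; y17 = LOW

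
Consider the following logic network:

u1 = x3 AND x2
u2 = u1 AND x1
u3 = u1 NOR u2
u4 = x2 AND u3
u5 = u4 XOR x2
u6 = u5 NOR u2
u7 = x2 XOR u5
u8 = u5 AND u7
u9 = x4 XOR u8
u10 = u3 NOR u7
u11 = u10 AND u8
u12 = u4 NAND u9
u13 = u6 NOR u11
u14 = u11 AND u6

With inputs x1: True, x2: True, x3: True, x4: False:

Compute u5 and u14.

u1 = x3 AND x2 = True AND True = True
u2 = u1 AND x1 = True AND True = True
u3 = u1 NOR u2 = True NOR True = False
u4 = x2 AND u3 = True AND False = False
u5 = u4 XOR x2 = False XOR True = True
u6 = u5 NOR u2 = True NOR True = False
u7 = x2 XOR u5 = True XOR True = False
u8 = u5 AND u7 = True AND False = False
u10 = u3 NOR u7 = False NOR False = True
u11 = u10 AND u8 = True AND False = False
u14 = u11 AND u6 = False AND False = False

u5 = True  u14 = False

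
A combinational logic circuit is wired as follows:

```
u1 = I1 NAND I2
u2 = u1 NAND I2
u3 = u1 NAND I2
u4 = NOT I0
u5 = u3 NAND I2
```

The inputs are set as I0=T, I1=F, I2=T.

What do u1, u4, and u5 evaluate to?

u1 = T; u4 = F; u5 = T

u1 = I1 NAND I2 = F NAND T = T
u3 = u1 NAND I2 = T NAND T = F
u4 = NOT I0 = NOT T = F
u5 = u3 NAND I2 = F NAND T = T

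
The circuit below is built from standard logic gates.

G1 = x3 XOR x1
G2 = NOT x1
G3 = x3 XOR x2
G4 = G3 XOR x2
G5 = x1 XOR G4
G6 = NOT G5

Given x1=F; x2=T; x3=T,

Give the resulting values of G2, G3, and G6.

G2 = T  G3 = F  G6 = F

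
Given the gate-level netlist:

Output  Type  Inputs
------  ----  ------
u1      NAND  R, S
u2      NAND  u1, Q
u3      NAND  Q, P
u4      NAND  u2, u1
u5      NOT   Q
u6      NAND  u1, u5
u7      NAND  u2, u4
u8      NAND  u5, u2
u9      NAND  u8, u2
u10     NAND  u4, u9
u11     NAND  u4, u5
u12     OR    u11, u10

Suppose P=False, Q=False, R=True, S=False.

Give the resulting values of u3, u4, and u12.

u1 = R NAND S = True NAND False = True
u2 = u1 NAND Q = True NAND False = True
u3 = Q NAND P = False NAND False = True
u4 = u2 NAND u1 = True NAND True = False
u5 = NOT Q = NOT False = True
u8 = u5 NAND u2 = True NAND True = False
u9 = u8 NAND u2 = False NAND True = True
u10 = u4 NAND u9 = False NAND True = True
u11 = u4 NAND u5 = False NAND True = True
u12 = u11 OR u10 = True OR True = True

u3 = True  u4 = False  u12 = True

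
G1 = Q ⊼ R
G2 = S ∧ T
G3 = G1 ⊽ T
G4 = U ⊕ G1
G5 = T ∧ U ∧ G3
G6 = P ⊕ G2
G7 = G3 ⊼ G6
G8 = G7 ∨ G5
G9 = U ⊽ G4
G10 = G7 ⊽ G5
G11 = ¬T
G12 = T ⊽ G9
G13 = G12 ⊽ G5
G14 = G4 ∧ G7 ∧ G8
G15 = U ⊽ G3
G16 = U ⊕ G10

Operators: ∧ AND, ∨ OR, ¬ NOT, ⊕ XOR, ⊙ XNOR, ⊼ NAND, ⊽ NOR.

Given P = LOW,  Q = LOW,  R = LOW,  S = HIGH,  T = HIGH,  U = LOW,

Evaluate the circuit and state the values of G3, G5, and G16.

G1 = Q NAND R = LOW NAND LOW = HIGH
G2 = S AND T = HIGH AND HIGH = HIGH
G3 = G1 NOR T = HIGH NOR HIGH = LOW
G5 = T AND U AND G3 = HIGH AND LOW AND LOW = LOW
G6 = P XOR G2 = LOW XOR HIGH = HIGH
G7 = G3 NAND G6 = LOW NAND HIGH = HIGH
G10 = G7 NOR G5 = HIGH NOR LOW = LOW
G16 = U XOR G10 = LOW XOR LOW = LOW

G3 = LOW, G5 = LOW, G16 = LOW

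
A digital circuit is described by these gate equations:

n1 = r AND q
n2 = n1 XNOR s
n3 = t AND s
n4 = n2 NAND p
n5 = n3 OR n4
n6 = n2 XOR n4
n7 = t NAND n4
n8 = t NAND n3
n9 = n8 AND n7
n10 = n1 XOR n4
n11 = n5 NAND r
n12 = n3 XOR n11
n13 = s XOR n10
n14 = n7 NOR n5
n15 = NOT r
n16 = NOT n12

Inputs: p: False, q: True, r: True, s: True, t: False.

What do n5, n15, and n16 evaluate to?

n1 = r AND q = True AND True = True
n2 = n1 XNOR s = True XNOR True = True
n3 = t AND s = False AND True = False
n4 = n2 NAND p = True NAND False = True
n5 = n3 OR n4 = False OR True = True
n11 = n5 NAND r = True NAND True = False
n12 = n3 XOR n11 = False XOR False = False
n15 = NOT r = NOT True = False
n16 = NOT n12 = NOT False = True

n5 = True, n15 = False, n16 = True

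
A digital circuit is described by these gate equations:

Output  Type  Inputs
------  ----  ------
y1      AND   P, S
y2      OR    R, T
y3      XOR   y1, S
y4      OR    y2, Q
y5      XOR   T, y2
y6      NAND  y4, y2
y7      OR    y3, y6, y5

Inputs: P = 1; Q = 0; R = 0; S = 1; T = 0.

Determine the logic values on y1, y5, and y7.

y1 = P AND S = 1 AND 1 = 1
y2 = R OR T = 0 OR 0 = 0
y3 = y1 XOR S = 1 XOR 1 = 0
y4 = y2 OR Q = 0 OR 0 = 0
y5 = T XOR y2 = 0 XOR 0 = 0
y6 = y4 NAND y2 = 0 NAND 0 = 1
y7 = y3 OR y6 OR y5 = 0 OR 1 OR 0 = 1

y1 = 1  y5 = 0  y7 = 1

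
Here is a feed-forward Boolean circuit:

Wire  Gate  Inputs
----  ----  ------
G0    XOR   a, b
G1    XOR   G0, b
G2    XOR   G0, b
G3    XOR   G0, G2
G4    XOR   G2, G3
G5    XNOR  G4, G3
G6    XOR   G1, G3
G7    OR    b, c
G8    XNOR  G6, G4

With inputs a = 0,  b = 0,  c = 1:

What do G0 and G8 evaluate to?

G0 = a XOR b = 0 XOR 0 = 0
G1 = G0 XOR b = 0 XOR 0 = 0
G2 = G0 XOR b = 0 XOR 0 = 0
G3 = G0 XOR G2 = 0 XOR 0 = 0
G4 = G2 XOR G3 = 0 XOR 0 = 0
G6 = G1 XOR G3 = 0 XOR 0 = 0
G8 = G6 XNOR G4 = 0 XNOR 0 = 1

G0 = 0, G8 = 1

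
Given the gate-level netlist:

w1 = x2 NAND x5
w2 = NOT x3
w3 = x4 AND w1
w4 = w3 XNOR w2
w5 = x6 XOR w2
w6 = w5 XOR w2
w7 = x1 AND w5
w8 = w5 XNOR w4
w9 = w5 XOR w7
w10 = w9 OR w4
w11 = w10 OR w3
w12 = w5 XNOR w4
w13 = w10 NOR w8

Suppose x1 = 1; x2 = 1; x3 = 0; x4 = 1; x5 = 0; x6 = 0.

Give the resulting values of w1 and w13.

w1 = x2 NAND x5 = 1 NAND 0 = 1
w2 = NOT x3 = NOT 0 = 1
w3 = x4 AND w1 = 1 AND 1 = 1
w4 = w3 XNOR w2 = 1 XNOR 1 = 1
w5 = x6 XOR w2 = 0 XOR 1 = 1
w7 = x1 AND w5 = 1 AND 1 = 1
w8 = w5 XNOR w4 = 1 XNOR 1 = 1
w9 = w5 XOR w7 = 1 XOR 1 = 0
w10 = w9 OR w4 = 0 OR 1 = 1
w13 = w10 NOR w8 = 1 NOR 1 = 0

w1 = 1  w13 = 0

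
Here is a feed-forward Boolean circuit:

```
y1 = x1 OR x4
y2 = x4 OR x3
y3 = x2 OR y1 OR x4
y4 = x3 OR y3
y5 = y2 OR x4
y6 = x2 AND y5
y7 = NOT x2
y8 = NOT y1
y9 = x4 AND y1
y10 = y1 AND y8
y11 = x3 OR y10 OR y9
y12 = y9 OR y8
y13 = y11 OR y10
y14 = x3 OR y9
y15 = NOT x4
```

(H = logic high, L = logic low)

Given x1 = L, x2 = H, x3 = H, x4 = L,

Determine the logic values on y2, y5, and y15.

y2 = x4 OR x3 = L OR H = H
y5 = y2 OR x4 = H OR L = H
y15 = NOT x4 = NOT L = H

y2 = H, y5 = H, y15 = H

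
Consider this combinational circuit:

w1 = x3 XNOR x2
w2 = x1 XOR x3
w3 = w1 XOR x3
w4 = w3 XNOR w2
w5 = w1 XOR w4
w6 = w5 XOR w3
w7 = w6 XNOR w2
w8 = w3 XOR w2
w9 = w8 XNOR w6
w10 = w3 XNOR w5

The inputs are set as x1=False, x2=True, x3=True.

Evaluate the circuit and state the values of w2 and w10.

w2 = True, w10 = False

w1 = x3 XNOR x2 = True XNOR True = True
w2 = x1 XOR x3 = False XOR True = True
w3 = w1 XOR x3 = True XOR True = False
w4 = w3 XNOR w2 = False XNOR True = False
w5 = w1 XOR w4 = True XOR False = True
w10 = w3 XNOR w5 = False XNOR True = False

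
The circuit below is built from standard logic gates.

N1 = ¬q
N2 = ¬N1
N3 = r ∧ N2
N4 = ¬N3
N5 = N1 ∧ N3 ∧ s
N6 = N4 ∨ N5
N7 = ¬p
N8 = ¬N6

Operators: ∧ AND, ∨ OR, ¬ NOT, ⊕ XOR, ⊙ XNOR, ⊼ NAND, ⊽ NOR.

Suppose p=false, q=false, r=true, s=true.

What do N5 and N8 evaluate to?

N1 = NOT q = NOT false = true
N2 = NOT N1 = NOT true = false
N3 = r AND N2 = true AND false = false
N4 = NOT N3 = NOT false = true
N5 = N1 AND N3 AND s = true AND false AND true = false
N6 = N4 OR N5 = true OR false = true
N8 = NOT N6 = NOT true = false

N5 = false; N8 = false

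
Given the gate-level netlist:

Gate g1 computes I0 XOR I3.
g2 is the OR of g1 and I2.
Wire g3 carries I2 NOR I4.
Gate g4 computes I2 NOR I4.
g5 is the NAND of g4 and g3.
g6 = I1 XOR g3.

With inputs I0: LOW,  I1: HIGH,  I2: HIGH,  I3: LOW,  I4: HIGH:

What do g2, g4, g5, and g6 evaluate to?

g1 = I0 XOR I3 = LOW XOR LOW = LOW
g2 = g1 OR I2 = LOW OR HIGH = HIGH
g3 = I2 NOR I4 = HIGH NOR HIGH = LOW
g4 = I2 NOR I4 = HIGH NOR HIGH = LOW
g5 = g4 NAND g3 = LOW NAND LOW = HIGH
g6 = I1 XOR g3 = HIGH XOR LOW = HIGH

g2 = HIGH; g4 = LOW; g5 = HIGH; g6 = HIGH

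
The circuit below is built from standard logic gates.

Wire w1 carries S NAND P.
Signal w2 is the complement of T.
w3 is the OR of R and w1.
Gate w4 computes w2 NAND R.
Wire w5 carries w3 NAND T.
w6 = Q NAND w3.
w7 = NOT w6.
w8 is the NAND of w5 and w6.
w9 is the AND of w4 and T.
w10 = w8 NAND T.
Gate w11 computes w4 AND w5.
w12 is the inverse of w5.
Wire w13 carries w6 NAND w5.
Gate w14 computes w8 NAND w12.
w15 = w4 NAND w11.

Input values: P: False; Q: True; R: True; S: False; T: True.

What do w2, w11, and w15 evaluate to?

w2 = False, w11 = False, w15 = True

w1 = S NAND P = False NAND False = True
w2 = NOT T = NOT True = False
w3 = R OR w1 = True OR True = True
w4 = w2 NAND R = False NAND True = True
w5 = w3 NAND T = True NAND True = False
w11 = w4 AND w5 = True AND False = False
w15 = w4 NAND w11 = True NAND False = True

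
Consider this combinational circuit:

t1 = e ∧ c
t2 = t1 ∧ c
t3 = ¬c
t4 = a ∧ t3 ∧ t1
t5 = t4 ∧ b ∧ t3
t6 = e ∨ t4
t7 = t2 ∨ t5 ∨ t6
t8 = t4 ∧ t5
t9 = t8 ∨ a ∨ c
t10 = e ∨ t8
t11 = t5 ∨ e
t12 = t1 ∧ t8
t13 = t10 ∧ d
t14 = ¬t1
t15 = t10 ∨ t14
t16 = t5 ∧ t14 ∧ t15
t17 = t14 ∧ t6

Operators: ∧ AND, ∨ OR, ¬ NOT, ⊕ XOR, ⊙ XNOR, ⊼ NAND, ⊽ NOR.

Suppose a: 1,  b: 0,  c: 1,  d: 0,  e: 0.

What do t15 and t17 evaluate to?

t1 = e AND c = 0 AND 1 = 0
t3 = NOT c = NOT 1 = 0
t4 = a AND t3 AND t1 = 1 AND 0 AND 0 = 0
t5 = t4 AND b AND t3 = 0 AND 0 AND 0 = 0
t6 = e OR t4 = 0 OR 0 = 0
t8 = t4 AND t5 = 0 AND 0 = 0
t10 = e OR t8 = 0 OR 0 = 0
t14 = NOT t1 = NOT 0 = 1
t15 = t10 OR t14 = 0 OR 1 = 1
t17 = t14 AND t6 = 1 AND 0 = 0

t15 = 1  t17 = 0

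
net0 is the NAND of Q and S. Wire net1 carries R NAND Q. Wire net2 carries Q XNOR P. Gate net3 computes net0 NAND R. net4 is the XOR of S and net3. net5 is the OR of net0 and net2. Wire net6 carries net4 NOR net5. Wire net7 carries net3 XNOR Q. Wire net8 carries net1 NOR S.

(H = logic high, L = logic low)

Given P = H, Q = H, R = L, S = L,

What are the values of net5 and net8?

net0 = Q NAND S = H NAND L = H
net1 = R NAND Q = L NAND H = H
net2 = Q XNOR P = H XNOR H = H
net5 = net0 OR net2 = H OR H = H
net8 = net1 NOR S = H NOR L = L

net5 = H, net8 = L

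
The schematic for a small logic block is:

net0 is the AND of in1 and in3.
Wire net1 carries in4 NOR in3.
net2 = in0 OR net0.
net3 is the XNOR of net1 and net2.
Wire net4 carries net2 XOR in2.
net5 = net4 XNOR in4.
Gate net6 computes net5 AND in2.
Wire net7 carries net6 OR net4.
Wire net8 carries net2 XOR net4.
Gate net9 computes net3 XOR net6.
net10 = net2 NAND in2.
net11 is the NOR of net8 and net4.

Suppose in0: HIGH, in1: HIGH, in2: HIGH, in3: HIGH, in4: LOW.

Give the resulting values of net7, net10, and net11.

net7 = HIGH, net10 = LOW, net11 = LOW

net0 = in1 AND in3 = HIGH AND HIGH = HIGH
net2 = in0 OR net0 = HIGH OR HIGH = HIGH
net4 = net2 XOR in2 = HIGH XOR HIGH = LOW
net5 = net4 XNOR in4 = LOW XNOR LOW = HIGH
net6 = net5 AND in2 = HIGH AND HIGH = HIGH
net7 = net6 OR net4 = HIGH OR LOW = HIGH
net8 = net2 XOR net4 = HIGH XOR LOW = HIGH
net10 = net2 NAND in2 = HIGH NAND HIGH = LOW
net11 = net8 NOR net4 = HIGH NOR LOW = LOW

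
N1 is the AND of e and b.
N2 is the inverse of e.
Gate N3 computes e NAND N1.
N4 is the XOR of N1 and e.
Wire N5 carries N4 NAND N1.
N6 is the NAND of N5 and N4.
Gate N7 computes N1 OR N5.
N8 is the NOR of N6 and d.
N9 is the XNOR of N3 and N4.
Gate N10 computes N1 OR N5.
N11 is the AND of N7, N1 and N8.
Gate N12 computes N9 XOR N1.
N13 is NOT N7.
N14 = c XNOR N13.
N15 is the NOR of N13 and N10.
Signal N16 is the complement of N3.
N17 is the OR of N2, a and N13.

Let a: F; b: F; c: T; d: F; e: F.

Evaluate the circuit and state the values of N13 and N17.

N13 = F, N17 = T

N1 = e AND b = F AND F = F
N2 = NOT e = NOT F = T
N4 = N1 XOR e = F XOR F = F
N5 = N4 NAND N1 = F NAND F = T
N7 = N1 OR N5 = F OR T = T
N13 = NOT N7 = NOT T = F
N17 = N2 OR a OR N13 = T OR F OR F = T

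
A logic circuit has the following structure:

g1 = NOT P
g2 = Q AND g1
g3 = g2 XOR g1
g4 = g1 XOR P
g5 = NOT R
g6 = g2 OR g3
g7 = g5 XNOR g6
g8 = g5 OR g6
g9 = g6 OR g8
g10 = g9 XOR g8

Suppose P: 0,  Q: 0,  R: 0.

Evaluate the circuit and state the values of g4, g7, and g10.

g4 = 1, g7 = 1, g10 = 0

g1 = NOT P = NOT 0 = 1
g2 = Q AND g1 = 0 AND 1 = 0
g3 = g2 XOR g1 = 0 XOR 1 = 1
g4 = g1 XOR P = 1 XOR 0 = 1
g5 = NOT R = NOT 0 = 1
g6 = g2 OR g3 = 0 OR 1 = 1
g7 = g5 XNOR g6 = 1 XNOR 1 = 1
g8 = g5 OR g6 = 1 OR 1 = 1
g9 = g6 OR g8 = 1 OR 1 = 1
g10 = g9 XOR g8 = 1 XOR 1 = 0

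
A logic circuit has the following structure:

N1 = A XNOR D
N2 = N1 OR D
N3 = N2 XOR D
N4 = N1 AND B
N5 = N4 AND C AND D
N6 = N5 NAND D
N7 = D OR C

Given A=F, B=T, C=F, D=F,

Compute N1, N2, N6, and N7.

N1 = T; N2 = T; N6 = T; N7 = F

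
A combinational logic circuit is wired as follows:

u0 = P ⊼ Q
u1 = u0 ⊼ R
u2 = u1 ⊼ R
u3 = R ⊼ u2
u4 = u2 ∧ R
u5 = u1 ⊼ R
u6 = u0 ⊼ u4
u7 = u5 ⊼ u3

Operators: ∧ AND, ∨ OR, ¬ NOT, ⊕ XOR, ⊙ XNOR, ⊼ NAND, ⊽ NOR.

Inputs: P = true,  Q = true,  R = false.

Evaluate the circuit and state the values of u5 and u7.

u0 = P NAND Q = true NAND true = false
u1 = u0 NAND R = false NAND false = true
u2 = u1 NAND R = true NAND false = true
u3 = R NAND u2 = false NAND true = true
u5 = u1 NAND R = true NAND false = true
u7 = u5 NAND u3 = true NAND true = false

u5 = true, u7 = false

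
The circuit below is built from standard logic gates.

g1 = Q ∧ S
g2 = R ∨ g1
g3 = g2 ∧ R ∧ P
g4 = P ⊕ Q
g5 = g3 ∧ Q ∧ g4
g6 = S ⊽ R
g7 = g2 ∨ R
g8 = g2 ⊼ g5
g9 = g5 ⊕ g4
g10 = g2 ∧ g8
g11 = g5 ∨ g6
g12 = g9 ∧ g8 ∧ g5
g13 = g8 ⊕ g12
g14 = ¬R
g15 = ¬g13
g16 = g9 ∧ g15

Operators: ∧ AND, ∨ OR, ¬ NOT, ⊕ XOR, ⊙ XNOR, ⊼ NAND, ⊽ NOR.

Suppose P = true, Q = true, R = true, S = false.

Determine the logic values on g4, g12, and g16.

g1 = Q AND S = true AND false = false
g2 = R OR g1 = true OR false = true
g3 = g2 AND R AND P = true AND true AND true = true
g4 = P XOR Q = true XOR true = false
g5 = g3 AND Q AND g4 = true AND true AND false = false
g8 = g2 NAND g5 = true NAND false = true
g9 = g5 XOR g4 = false XOR false = false
g12 = g9 AND g8 AND g5 = false AND true AND false = false
g13 = g8 XOR g12 = true XOR false = true
g15 = NOT g13 = NOT true = false
g16 = g9 AND g15 = false AND false = false

g4 = false, g12 = false, g16 = false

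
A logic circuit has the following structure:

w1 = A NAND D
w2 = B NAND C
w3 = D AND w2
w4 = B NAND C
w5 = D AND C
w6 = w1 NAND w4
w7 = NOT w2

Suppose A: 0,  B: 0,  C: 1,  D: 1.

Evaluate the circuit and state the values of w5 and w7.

w5 = 1, w7 = 0

w2 = B NAND C = 0 NAND 1 = 1
w5 = D AND C = 1 AND 1 = 1
w7 = NOT w2 = NOT 1 = 0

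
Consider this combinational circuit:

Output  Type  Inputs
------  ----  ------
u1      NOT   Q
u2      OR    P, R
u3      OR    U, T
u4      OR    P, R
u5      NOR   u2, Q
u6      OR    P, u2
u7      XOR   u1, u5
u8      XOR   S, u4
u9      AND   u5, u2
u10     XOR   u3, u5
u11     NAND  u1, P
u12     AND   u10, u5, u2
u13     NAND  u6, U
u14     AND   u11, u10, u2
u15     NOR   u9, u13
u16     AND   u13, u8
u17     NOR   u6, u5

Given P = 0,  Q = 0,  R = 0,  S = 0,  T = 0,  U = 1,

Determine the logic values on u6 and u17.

u6 = 0; u17 = 0

u2 = P OR R = 0 OR 0 = 0
u5 = u2 NOR Q = 0 NOR 0 = 1
u6 = P OR u2 = 0 OR 0 = 0
u17 = u6 NOR u5 = 0 NOR 1 = 0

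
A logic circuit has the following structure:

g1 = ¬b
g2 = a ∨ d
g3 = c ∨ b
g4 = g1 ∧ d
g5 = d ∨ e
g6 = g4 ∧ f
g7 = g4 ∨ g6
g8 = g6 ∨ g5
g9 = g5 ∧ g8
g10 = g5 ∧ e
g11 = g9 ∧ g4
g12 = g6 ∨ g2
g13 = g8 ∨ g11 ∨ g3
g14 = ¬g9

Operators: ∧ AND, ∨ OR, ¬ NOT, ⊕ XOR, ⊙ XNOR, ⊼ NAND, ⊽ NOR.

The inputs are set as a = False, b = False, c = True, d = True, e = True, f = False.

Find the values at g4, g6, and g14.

g4 = True, g6 = False, g14 = False

g1 = NOT b = NOT False = True
g4 = g1 AND d = True AND True = True
g5 = d OR e = True OR True = True
g6 = g4 AND f = True AND False = False
g8 = g6 OR g5 = False OR True = True
g9 = g5 AND g8 = True AND True = True
g14 = NOT g9 = NOT True = False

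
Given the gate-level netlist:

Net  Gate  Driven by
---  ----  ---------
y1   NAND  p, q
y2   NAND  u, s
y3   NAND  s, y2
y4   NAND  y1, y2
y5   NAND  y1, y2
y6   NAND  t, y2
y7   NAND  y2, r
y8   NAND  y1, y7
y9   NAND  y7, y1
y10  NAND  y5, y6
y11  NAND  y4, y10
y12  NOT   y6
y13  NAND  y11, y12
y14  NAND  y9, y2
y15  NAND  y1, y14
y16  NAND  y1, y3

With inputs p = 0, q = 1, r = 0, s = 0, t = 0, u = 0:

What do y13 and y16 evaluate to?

y1 = p NAND q = 0 NAND 1 = 1
y2 = u NAND s = 0 NAND 0 = 1
y3 = s NAND y2 = 0 NAND 1 = 1
y4 = y1 NAND y2 = 1 NAND 1 = 0
y5 = y1 NAND y2 = 1 NAND 1 = 0
y6 = t NAND y2 = 0 NAND 1 = 1
y10 = y5 NAND y6 = 0 NAND 1 = 1
y11 = y4 NAND y10 = 0 NAND 1 = 1
y12 = NOT y6 = NOT 1 = 0
y13 = y11 NAND y12 = 1 NAND 0 = 1
y16 = y1 NAND y3 = 1 NAND 1 = 0

y13 = 1, y16 = 0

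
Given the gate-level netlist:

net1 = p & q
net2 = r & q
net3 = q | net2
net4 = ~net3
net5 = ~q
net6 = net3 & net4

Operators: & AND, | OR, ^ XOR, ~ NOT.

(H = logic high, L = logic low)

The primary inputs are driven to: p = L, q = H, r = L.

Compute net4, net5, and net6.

net2 = r AND q = L AND H = L
net3 = q OR net2 = H OR L = H
net4 = NOT net3 = NOT H = L
net5 = NOT q = NOT H = L
net6 = net3 AND net4 = H AND L = L

net4 = L  net5 = L  net6 = L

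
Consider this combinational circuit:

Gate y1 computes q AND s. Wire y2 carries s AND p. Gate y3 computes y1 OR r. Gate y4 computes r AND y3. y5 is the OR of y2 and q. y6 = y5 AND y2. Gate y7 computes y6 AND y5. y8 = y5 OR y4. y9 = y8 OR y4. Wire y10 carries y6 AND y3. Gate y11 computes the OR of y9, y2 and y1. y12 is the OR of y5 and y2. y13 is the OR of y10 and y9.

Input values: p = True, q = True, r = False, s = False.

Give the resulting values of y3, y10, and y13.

y3 = False; y10 = False; y13 = True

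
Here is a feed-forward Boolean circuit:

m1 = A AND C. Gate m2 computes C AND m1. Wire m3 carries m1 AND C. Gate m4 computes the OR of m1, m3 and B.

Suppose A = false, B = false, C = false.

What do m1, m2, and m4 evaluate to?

m1 = A AND C = false AND false = false
m2 = C AND m1 = false AND false = false
m3 = m1 AND C = false AND false = false
m4 = m1 OR m3 OR B = false OR false OR false = false

m1 = false; m2 = false; m4 = false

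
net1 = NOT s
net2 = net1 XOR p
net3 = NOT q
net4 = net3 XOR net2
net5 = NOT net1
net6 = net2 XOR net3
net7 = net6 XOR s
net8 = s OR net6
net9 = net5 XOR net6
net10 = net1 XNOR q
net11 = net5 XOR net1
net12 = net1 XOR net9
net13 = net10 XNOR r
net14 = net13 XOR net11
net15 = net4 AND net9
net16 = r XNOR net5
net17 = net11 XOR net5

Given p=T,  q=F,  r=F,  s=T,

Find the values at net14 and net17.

net14 = T, net17 = F

net1 = NOT s = NOT T = F
net5 = NOT net1 = NOT F = T
net10 = net1 XNOR q = F XNOR F = T
net11 = net5 XOR net1 = T XOR F = T
net13 = net10 XNOR r = T XNOR F = F
net14 = net13 XOR net11 = F XOR T = T
net17 = net11 XOR net5 = T XOR T = F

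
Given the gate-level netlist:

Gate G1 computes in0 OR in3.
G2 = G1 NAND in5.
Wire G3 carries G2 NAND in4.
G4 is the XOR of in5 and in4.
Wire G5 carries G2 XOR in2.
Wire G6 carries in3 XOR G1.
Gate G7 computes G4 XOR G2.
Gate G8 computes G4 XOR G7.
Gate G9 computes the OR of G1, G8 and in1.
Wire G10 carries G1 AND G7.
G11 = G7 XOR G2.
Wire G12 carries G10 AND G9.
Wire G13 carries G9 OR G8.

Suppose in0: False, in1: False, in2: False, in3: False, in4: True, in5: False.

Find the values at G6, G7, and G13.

G6 = False, G7 = False, G13 = True

G1 = in0 OR in3 = False OR False = False
G2 = G1 NAND in5 = False NAND False = True
G4 = in5 XOR in4 = False XOR True = True
G6 = in3 XOR G1 = False XOR False = False
G7 = G4 XOR G2 = True XOR True = False
G8 = G4 XOR G7 = True XOR False = True
G9 = G1 OR G8 OR in1 = False OR True OR False = True
G13 = G9 OR G8 = True OR True = True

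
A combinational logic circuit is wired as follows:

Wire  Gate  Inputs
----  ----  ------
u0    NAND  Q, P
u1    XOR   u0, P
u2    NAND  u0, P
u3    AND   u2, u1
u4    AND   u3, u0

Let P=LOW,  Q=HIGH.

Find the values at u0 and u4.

u0 = HIGH; u4 = HIGH

u0 = Q NAND P = HIGH NAND LOW = HIGH
u1 = u0 XOR P = HIGH XOR LOW = HIGH
u2 = u0 NAND P = HIGH NAND LOW = HIGH
u3 = u2 AND u1 = HIGH AND HIGH = HIGH
u4 = u3 AND u0 = HIGH AND HIGH = HIGH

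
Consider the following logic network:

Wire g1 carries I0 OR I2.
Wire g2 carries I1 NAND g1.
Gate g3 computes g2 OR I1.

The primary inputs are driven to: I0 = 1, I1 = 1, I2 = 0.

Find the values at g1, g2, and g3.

g1 = 1, g2 = 0, g3 = 1

g1 = I0 OR I2 = 1 OR 0 = 1
g2 = I1 NAND g1 = 1 NAND 1 = 0
g3 = g2 OR I1 = 0 OR 1 = 1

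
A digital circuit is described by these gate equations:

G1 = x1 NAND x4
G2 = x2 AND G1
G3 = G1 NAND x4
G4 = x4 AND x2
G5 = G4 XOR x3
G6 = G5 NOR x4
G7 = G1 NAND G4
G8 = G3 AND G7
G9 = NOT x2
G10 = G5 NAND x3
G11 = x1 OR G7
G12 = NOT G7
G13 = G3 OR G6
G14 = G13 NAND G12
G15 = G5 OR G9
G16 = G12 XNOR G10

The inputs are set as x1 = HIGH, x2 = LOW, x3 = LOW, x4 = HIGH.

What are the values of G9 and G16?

G9 = HIGH, G16 = LOW

G1 = x1 NAND x4 = HIGH NAND HIGH = LOW
G4 = x4 AND x2 = HIGH AND LOW = LOW
G5 = G4 XOR x3 = LOW XOR LOW = LOW
G7 = G1 NAND G4 = LOW NAND LOW = HIGH
G9 = NOT x2 = NOT LOW = HIGH
G10 = G5 NAND x3 = LOW NAND LOW = HIGH
G12 = NOT G7 = NOT HIGH = LOW
G16 = G12 XNOR G10 = LOW XNOR HIGH = LOW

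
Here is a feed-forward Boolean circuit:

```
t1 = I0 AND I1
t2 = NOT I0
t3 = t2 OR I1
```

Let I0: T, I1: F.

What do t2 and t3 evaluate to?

t2 = NOT I0 = NOT T = F
t3 = t2 OR I1 = F OR F = F

t2 = F, t3 = F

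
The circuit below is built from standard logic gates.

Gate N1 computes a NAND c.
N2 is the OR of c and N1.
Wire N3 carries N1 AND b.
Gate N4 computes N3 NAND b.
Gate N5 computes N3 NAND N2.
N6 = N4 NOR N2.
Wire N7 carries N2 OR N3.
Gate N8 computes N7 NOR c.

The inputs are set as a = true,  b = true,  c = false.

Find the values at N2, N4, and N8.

N1 = a NAND c = true NAND false = true
N2 = c OR N1 = false OR true = true
N3 = N1 AND b = true AND true = true
N4 = N3 NAND b = true NAND true = false
N7 = N2 OR N3 = true OR true = true
N8 = N7 NOR c = true NOR false = false

N2 = true, N4 = false, N8 = false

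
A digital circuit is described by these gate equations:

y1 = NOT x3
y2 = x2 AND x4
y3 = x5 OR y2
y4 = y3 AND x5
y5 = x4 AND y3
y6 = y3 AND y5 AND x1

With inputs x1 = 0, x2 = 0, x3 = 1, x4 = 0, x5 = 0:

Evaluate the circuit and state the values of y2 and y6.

y2 = 0  y6 = 0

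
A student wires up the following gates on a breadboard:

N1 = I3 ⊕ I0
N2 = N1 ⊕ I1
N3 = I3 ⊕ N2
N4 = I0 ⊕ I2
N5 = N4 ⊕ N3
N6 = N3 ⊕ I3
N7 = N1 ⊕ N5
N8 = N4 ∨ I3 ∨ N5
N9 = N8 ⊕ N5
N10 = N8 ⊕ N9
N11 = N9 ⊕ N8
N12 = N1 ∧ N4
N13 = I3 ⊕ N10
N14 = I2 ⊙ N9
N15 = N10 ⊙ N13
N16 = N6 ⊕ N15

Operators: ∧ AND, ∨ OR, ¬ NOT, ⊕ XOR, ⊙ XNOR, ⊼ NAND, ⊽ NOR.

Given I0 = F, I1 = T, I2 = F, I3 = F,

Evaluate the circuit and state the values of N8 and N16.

N8 = T, N16 = F

N1 = I3 XOR I0 = F XOR F = F
N2 = N1 XOR I1 = F XOR T = T
N3 = I3 XOR N2 = F XOR T = T
N4 = I0 XOR I2 = F XOR F = F
N5 = N4 XOR N3 = F XOR T = T
N6 = N3 XOR I3 = T XOR F = T
N8 = N4 OR I3 OR N5 = F OR F OR T = T
N9 = N8 XOR N5 = T XOR T = F
N10 = N8 XOR N9 = T XOR F = T
N13 = I3 XOR N10 = F XOR T = T
N15 = N10 XNOR N13 = T XNOR T = T
N16 = N6 XOR N15 = T XOR T = F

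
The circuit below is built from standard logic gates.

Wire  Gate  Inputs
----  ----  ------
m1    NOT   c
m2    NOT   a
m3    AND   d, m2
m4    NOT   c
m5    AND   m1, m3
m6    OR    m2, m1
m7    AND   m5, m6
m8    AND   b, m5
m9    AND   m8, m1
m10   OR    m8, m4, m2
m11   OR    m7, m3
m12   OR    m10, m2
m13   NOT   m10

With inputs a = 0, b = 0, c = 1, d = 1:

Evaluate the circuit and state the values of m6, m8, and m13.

m6 = 1, m8 = 0, m13 = 0

m1 = NOT c = NOT 1 = 0
m2 = NOT a = NOT 0 = 1
m3 = d AND m2 = 1 AND 1 = 1
m4 = NOT c = NOT 1 = 0
m5 = m1 AND m3 = 0 AND 1 = 0
m6 = m2 OR m1 = 1 OR 0 = 1
m8 = b AND m5 = 0 AND 0 = 0
m10 = m8 OR m4 OR m2 = 0 OR 0 OR 1 = 1
m13 = NOT m10 = NOT 1 = 0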